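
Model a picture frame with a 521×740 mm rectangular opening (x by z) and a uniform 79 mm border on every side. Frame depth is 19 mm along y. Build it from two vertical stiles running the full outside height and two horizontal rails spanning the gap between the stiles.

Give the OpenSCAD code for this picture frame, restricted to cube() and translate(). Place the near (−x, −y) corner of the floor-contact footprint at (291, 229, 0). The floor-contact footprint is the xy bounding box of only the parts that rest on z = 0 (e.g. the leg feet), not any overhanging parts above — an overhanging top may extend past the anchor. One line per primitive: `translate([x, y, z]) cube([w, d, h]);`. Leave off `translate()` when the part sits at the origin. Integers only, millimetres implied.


translate([291, 229, 0]) cube([79, 19, 898]);
translate([891, 229, 0]) cube([79, 19, 898]);
translate([370, 229, 0]) cube([521, 19, 79]);
translate([370, 229, 819]) cube([521, 19, 79]);


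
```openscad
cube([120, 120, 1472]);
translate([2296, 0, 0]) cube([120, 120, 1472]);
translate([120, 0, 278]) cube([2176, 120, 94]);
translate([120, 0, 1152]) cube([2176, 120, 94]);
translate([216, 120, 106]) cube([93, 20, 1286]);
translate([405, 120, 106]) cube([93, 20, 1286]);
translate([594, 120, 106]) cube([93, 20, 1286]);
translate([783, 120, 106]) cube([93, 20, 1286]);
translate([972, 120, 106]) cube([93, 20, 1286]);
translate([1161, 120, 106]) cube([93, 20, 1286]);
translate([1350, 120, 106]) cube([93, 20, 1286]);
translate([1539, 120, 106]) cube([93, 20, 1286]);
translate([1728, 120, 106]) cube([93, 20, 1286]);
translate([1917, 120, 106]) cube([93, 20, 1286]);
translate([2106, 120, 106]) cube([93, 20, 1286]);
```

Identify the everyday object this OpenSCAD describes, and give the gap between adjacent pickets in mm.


A fence section. The picket gap is 96 mm.

Two posts, two rails, 11 pickets — a fence section. Span 2176 mm holds 11 pickets of 93 mm with 12 equal gaps: ⌊(2176 − 11·93) / 12⌋ = 96 mm.


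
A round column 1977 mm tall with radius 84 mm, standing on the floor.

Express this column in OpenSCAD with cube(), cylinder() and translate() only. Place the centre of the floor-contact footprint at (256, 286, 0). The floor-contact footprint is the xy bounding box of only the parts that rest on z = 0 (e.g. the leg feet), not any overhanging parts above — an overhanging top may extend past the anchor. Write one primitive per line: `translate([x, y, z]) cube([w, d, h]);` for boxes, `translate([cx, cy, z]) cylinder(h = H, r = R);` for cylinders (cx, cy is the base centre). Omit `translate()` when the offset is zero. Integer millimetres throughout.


translate([256, 286, 0]) cylinder(h = 1977, r = 84);


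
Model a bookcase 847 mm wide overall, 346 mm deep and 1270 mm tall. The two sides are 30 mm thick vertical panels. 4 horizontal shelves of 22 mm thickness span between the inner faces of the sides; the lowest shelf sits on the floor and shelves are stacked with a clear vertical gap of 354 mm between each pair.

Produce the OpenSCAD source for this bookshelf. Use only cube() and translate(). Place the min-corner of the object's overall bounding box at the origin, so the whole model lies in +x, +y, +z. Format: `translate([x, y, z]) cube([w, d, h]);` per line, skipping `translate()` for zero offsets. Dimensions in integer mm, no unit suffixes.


cube([30, 346, 1270]);
translate([817, 0, 0]) cube([30, 346, 1270]);
translate([30, 0, 0]) cube([787, 346, 22]);
translate([30, 0, 376]) cube([787, 346, 22]);
translate([30, 0, 752]) cube([787, 346, 22]);
translate([30, 0, 1128]) cube([787, 346, 22]);


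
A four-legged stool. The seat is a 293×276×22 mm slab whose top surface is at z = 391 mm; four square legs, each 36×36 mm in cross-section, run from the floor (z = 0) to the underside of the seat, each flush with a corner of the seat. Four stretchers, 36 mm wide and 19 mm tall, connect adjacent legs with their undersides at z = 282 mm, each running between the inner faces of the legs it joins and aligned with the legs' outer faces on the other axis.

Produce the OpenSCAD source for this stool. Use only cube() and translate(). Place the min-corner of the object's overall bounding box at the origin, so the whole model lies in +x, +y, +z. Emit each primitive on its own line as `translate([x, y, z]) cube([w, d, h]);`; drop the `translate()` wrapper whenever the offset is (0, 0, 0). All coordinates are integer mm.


// leg_h = 391 - 22 = 369
// stretcher span = 293 - 2*36 = 221
translate([0, 0, 369]) cube([293, 276, 22]);
cube([36, 36, 369]);
translate([257, 0, 0]) cube([36, 36, 369]);
translate([0, 240, 0]) cube([36, 36, 369]);
translate([257, 240, 0]) cube([36, 36, 369]);
translate([36, 0, 282]) cube([221, 36, 19]);
translate([36, 240, 282]) cube([221, 36, 19]);
translate([0, 36, 282]) cube([36, 204, 19]);
translate([257, 36, 282]) cube([36, 204, 19]);


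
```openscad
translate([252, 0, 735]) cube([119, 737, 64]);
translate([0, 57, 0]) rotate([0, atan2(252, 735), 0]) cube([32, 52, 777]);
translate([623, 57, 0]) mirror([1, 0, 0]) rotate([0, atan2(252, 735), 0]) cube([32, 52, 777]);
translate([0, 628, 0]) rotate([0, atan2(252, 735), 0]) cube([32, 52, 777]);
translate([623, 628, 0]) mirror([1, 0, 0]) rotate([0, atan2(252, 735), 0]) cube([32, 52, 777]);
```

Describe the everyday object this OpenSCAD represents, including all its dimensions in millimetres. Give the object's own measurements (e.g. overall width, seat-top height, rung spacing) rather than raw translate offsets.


A sawhorse. A 119×737×64 mm beam (x, y, z) sits on two A-frame leg pairs. Each pair is two raked legs of 32×52 mm section (52 mm along y) splaying symmetrically in x. Each leg rises 735 mm vertically over 252 mm of horizontal reach and is 777 mm long along its own axis. Every leg's outer bottom edge rests on the floor and its outer top edge meets a bottom edge of the beam — the left legs (tilting toward +x) meet the beam's −x bottom edge, the right legs (their mirror images, tilting toward −x) meet its +x bottom edge — so the leg tops tuck under the beam, the beam's underside is 735 mm above the floor, and the feet are 623 mm apart outside-to-outside with the beam centred between them. The two leg pairs are set in 57 mm from either end of the beam.


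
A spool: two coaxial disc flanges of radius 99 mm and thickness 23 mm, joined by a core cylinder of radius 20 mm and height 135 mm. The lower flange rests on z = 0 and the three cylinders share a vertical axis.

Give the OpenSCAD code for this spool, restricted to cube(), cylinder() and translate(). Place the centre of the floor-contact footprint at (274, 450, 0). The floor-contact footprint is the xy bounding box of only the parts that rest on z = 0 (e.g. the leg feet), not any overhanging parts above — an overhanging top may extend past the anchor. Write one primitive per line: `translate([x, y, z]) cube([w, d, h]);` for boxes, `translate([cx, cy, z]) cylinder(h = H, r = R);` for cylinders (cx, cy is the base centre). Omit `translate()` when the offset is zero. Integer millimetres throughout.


translate([274, 450, 0]) cylinder(h = 23, r = 99);
translate([274, 450, 23]) cylinder(h = 135, r = 20);
translate([274, 450, 158]) cylinder(h = 23, r = 99);


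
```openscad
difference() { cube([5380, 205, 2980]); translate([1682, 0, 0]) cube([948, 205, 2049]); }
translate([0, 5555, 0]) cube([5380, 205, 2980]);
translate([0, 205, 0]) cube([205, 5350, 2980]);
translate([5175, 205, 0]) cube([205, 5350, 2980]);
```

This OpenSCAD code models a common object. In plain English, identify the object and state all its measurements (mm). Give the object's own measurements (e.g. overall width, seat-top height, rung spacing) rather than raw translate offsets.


A single room: four walls, each 2980 mm tall and 205 mm thick, enclosing an outside footprint 5380×5760 mm (x × y), no floor or roof. The front and back walls (−y and +y sides) run the full x-width; the side walls fit between their inner faces. A door opening 948 mm wide and 2049 mm tall is cut through the front wall from the floor up, its −x edge 1682 mm from the wall's −x end.


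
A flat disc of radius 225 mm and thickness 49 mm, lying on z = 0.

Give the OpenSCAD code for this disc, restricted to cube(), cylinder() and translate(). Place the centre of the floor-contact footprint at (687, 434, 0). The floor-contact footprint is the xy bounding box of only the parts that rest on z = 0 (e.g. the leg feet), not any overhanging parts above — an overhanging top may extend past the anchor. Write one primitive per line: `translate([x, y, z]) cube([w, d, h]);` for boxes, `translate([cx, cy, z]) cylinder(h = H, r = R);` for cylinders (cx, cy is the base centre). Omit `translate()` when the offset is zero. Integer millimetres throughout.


translate([687, 434, 0]) cylinder(h = 49, r = 225);


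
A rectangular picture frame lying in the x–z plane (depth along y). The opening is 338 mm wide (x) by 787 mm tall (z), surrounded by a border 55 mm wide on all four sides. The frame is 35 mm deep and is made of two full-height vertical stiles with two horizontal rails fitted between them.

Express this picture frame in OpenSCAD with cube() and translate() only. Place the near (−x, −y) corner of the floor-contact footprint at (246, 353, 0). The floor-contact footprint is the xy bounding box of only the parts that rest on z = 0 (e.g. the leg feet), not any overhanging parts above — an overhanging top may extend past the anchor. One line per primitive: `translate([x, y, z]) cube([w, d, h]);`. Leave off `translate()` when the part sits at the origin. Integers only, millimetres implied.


translate([246, 353, 0]) cube([55, 35, 897]);
translate([639, 353, 0]) cube([55, 35, 897]);
translate([301, 353, 0]) cube([338, 35, 55]);
translate([301, 353, 842]) cube([338, 35, 55]);


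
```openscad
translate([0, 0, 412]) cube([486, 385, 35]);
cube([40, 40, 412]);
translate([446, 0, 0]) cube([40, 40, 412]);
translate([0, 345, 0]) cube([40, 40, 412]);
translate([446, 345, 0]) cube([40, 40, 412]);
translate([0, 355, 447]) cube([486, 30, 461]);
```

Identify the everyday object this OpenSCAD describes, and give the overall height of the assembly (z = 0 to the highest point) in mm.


A chair. The overall height is 908 mm.

A slab on four corner posts with a tall panel at the back — a chair. The seat slab sits at z = 412 with thickness 35, and the 461 mm backrest starts at the seat top, so the overall height is 412 + 35 + 461 = 908 mm.


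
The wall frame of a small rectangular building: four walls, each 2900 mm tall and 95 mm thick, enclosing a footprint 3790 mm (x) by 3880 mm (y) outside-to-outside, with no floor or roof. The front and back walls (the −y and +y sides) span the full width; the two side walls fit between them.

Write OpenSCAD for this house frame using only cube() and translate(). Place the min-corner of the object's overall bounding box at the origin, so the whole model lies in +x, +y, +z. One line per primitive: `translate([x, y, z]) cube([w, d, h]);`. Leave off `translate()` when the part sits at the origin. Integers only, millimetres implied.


cube([3790, 95, 2900]);
translate([0, 3785, 0]) cube([3790, 95, 2900]);
translate([0, 95, 0]) cube([95, 3690, 2900]);
translate([3695, 95, 0]) cube([95, 3690, 2900]);


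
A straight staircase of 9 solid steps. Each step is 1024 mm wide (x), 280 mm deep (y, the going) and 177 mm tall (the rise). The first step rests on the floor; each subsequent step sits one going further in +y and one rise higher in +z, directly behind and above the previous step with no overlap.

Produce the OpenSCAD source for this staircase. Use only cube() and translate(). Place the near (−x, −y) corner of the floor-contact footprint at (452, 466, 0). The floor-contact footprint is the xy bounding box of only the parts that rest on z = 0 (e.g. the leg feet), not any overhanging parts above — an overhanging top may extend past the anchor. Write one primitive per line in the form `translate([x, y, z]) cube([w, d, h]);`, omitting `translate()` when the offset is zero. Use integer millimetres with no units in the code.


translate([452, 466, 0]) cube([1024, 280, 177]);
translate([452, 746, 177]) cube([1024, 280, 177]);
translate([452, 1026, 354]) cube([1024, 280, 177]);
translate([452, 1306, 531]) cube([1024, 280, 177]);
translate([452, 1586, 708]) cube([1024, 280, 177]);
translate([452, 1866, 885]) cube([1024, 280, 177]);
translate([452, 2146, 1062]) cube([1024, 280, 177]);
translate([452, 2426, 1239]) cube([1024, 280, 177]);
translate([452, 2706, 1416]) cube([1024, 280, 177]);


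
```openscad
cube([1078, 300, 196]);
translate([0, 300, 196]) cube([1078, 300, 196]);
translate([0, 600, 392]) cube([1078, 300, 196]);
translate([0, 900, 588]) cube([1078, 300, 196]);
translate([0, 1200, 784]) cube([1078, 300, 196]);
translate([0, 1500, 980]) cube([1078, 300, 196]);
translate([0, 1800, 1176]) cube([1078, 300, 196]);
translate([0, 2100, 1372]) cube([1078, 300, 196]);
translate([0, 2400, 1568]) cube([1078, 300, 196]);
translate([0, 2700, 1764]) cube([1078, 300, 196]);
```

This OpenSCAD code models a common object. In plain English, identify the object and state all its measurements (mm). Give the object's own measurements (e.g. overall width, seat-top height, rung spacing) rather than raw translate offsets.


A straight staircase of 10 solid steps. Each step is 1078 mm wide (x), 300 mm deep (y, the going) and 196 mm tall (the rise). The first step rests on the floor; each subsequent step sits one going further in +y and one rise higher in +z, directly behind and above the previous step with no overlap.


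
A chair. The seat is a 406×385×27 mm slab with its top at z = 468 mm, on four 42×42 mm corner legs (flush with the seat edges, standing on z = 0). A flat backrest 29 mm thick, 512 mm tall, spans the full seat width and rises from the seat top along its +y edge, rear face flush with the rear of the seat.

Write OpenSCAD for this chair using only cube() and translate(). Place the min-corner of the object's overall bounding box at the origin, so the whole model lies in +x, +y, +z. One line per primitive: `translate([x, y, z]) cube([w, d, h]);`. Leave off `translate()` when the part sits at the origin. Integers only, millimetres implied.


// leg_h = 468 - 27 = 441
translate([0, 0, 441]) cube([406, 385, 27]);
cube([42, 42, 441]);
translate([364, 0, 0]) cube([42, 42, 441]);
translate([0, 343, 0]) cube([42, 42, 441]);
translate([364, 343, 0]) cube([42, 42, 441]);
translate([0, 356, 468]) cube([406, 29, 512]);


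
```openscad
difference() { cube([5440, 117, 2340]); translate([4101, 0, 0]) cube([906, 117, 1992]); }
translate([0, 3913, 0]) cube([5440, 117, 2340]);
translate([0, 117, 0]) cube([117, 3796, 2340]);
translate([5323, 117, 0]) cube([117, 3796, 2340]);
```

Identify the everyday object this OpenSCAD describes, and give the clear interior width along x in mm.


A single room. The interior width is 5206 mm.

Four walls enclosing a rectangle with a door in the front wall — a room. Outside width 5440 minus two 117 mm walls gives 5206 mm.


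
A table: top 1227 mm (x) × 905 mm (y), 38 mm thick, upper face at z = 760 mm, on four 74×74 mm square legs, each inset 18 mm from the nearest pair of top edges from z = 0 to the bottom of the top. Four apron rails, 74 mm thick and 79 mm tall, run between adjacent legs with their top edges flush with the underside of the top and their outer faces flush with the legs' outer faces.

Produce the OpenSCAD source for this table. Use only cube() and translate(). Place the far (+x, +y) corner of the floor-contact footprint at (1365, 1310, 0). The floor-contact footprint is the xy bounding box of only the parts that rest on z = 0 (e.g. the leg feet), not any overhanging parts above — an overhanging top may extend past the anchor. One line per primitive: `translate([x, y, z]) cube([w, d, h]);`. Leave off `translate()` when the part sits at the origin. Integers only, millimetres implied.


// leg_h = 760 - 38 = 722
// apron z = 722 - 79 = 643
translate([156, 423, 722]) cube([1227, 905, 38]);
translate([174, 441, 0]) cube([74, 74, 722]);
translate([1291, 441, 0]) cube([74, 74, 722]);
translate([174, 1236, 0]) cube([74, 74, 722]);
translate([1291, 1236, 0]) cube([74, 74, 722]);
translate([248, 441, 643]) cube([1043, 74, 79]);
translate([248, 1236, 643]) cube([1043, 74, 79]);
translate([174, 515, 643]) cube([74, 721, 79]);
translate([1291, 515, 643]) cube([74, 721, 79]);


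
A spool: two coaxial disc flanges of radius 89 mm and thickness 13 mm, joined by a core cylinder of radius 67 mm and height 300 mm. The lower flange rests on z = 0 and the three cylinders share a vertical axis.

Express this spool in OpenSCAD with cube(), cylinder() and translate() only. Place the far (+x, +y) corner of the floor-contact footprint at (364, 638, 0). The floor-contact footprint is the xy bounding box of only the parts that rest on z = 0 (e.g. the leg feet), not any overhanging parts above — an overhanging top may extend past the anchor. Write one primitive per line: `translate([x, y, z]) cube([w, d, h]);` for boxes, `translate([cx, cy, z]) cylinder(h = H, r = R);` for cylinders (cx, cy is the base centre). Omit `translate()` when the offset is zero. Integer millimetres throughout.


translate([275, 549, 0]) cylinder(h = 13, r = 89);
translate([275, 549, 13]) cylinder(h = 300, r = 67);
translate([275, 549, 313]) cylinder(h = 13, r = 89);


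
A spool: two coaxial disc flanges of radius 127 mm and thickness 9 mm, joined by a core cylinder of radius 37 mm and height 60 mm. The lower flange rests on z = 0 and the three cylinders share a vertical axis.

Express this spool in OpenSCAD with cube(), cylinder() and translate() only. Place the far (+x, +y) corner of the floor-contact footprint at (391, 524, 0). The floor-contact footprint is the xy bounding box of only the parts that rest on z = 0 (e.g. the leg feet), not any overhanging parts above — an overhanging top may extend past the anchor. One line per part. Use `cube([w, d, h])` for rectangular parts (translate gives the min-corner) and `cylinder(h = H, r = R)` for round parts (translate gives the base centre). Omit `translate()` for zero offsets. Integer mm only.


translate([264, 397, 0]) cylinder(h = 9, r = 127);
translate([264, 397, 9]) cylinder(h = 60, r = 37);
translate([264, 397, 69]) cylinder(h = 9, r = 127);


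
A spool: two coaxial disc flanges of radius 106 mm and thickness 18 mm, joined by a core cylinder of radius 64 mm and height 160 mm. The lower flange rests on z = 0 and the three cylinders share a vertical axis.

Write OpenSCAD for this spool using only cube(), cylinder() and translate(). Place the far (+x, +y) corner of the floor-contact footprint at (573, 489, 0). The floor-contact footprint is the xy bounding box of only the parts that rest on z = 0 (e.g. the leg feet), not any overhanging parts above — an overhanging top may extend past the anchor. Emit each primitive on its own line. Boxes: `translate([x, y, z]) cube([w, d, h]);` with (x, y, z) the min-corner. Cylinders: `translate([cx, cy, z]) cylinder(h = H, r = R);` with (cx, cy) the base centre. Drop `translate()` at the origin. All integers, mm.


translate([467, 383, 0]) cylinder(h = 18, r = 106);
translate([467, 383, 18]) cylinder(h = 160, r = 64);
translate([467, 383, 178]) cylinder(h = 18, r = 106);


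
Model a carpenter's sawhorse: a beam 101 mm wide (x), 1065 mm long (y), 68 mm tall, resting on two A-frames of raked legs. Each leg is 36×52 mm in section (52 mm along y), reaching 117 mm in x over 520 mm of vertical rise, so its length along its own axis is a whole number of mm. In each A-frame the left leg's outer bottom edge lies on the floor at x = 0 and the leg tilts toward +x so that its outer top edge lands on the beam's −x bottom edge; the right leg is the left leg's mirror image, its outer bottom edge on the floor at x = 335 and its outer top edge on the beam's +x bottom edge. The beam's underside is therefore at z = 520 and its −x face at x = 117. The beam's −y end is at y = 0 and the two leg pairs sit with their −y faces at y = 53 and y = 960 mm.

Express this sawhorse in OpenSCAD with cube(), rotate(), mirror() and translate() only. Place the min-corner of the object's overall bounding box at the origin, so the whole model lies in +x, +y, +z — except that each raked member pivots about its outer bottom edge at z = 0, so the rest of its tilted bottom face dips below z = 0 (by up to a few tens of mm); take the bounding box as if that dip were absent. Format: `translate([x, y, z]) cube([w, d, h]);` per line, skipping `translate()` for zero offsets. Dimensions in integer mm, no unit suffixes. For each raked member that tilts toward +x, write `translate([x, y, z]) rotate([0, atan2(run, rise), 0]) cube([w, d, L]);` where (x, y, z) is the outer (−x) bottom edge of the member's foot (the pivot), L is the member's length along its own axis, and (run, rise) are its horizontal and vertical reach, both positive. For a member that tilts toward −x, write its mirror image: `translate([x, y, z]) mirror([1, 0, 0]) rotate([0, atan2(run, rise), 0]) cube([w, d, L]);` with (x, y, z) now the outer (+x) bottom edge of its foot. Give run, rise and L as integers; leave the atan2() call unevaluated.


// leg length = √(117² + 520²) = 533
// right-leg outer foot x = 2·117 + 101 = 335
// beam min-corner = (117, 0, 520)
translate([117, 0, 520]) cube([101, 1065, 68]);
translate([0, 53, 0]) rotate([0, atan2(117, 520), 0]) cube([36, 52, 533]);
translate([335, 53, 0]) mirror([1, 0, 0]) rotate([0, atan2(117, 520), 0]) cube([36, 52, 533]);
translate([0, 960, 0]) rotate([0, atan2(117, 520), 0]) cube([36, 52, 533]);
translate([335, 960, 0]) mirror([1, 0, 0]) rotate([0, atan2(117, 520), 0]) cube([36, 52, 533]);


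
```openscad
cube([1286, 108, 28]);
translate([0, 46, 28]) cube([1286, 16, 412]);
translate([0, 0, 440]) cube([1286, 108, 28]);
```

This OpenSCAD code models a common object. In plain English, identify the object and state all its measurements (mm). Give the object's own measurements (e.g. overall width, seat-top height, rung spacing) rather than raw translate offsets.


An I-beam lying along x, 1286 mm long. Overall section height 468 mm. Two flanges 108 mm wide (y) and 28 mm thick, one on the floor and one at the top; a web 16 mm thick runs between them, centred on the flange width.


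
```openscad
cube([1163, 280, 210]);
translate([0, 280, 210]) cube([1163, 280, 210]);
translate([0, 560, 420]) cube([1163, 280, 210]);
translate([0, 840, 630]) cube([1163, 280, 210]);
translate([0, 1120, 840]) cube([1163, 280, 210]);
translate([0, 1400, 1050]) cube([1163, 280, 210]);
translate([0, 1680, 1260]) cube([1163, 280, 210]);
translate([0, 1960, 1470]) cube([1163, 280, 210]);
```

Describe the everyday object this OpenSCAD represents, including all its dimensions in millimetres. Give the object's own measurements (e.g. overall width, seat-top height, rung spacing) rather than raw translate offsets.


A straight staircase of 8 solid steps. Each step is 1163 mm wide (x), 280 mm deep (y, the going) and 210 mm tall (the rise). The first step rests on the floor; each subsequent step sits one going further in +y and one rise higher in +z, directly behind and above the previous step with no overlap.


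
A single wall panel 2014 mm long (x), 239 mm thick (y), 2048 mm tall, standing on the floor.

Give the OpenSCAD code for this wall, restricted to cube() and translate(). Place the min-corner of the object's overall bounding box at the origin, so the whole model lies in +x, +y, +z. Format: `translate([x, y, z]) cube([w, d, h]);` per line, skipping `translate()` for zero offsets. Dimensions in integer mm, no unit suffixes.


cube([2014, 239, 2048]);


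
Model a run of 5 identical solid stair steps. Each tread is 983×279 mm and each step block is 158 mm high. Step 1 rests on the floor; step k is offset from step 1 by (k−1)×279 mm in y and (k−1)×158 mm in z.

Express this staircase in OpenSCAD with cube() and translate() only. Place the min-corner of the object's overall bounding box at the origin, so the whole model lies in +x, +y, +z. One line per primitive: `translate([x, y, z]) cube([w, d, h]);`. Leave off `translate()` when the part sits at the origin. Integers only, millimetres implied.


cube([983, 279, 158]);
translate([0, 279, 158]) cube([983, 279, 158]);
translate([0, 558, 316]) cube([983, 279, 158]);
translate([0, 837, 474]) cube([983, 279, 158]);
translate([0, 1116, 632]) cube([983, 279, 158]);


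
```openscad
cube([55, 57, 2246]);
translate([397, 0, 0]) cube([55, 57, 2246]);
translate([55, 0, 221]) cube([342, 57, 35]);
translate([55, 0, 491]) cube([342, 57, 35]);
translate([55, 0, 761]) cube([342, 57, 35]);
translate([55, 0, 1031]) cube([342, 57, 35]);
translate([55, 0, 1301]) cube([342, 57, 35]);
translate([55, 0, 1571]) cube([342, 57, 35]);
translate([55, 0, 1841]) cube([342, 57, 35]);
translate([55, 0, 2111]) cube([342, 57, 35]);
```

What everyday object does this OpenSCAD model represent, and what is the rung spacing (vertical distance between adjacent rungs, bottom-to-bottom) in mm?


A ladder. The rung spacing is 270 mm.

Two tall 55×57 posts with 8 short bars between them — a ladder. Adjacent rungs sit at z = 221 and z = 491, so the spacing is 491 − 221 = 270 mm.


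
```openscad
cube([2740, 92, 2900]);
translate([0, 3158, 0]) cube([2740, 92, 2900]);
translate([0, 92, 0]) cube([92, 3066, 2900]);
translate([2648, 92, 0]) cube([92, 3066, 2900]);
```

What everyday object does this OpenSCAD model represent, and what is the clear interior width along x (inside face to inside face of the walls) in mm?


A house (or room) frame. The interior width is 2556 mm.

Four 2900 mm walls enclosing a rectangle with no floor or roof — a room or house frame. Outside width is 2740 mm and wall thickness is 92 mm, so the interior width is 2740 − 2 × 92 = 2556 mm.


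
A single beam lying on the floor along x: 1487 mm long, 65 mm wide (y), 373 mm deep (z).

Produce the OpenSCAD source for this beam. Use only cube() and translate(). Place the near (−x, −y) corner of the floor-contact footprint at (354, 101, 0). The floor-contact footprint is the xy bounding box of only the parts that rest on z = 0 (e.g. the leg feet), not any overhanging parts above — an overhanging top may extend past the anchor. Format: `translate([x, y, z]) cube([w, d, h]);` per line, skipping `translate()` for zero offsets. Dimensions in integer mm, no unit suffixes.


translate([354, 101, 0]) cube([1487, 65, 373]);


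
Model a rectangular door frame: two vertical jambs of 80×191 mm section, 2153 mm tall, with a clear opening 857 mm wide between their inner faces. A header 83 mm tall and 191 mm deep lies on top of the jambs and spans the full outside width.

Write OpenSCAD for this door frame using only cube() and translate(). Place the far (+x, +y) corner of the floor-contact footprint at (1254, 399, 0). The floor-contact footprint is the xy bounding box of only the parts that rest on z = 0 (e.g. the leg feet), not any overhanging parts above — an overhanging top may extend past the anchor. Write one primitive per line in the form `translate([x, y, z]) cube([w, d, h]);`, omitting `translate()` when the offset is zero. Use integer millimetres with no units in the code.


translate([237, 208, 0]) cube([80, 191, 2153]);
translate([1174, 208, 0]) cube([80, 191, 2153]);
translate([237, 208, 2153]) cube([1017, 191, 83]);


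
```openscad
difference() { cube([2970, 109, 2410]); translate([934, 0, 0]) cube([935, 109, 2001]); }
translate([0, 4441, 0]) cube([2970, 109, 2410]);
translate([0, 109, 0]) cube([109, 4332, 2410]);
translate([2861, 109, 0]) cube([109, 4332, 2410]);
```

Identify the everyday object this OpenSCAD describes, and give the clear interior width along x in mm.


A single room. The interior width is 2752 mm.

Four walls enclosing a rectangle with a door in the front wall — a room. Outside width 2970 minus two 109 mm walls gives 2752 mm.


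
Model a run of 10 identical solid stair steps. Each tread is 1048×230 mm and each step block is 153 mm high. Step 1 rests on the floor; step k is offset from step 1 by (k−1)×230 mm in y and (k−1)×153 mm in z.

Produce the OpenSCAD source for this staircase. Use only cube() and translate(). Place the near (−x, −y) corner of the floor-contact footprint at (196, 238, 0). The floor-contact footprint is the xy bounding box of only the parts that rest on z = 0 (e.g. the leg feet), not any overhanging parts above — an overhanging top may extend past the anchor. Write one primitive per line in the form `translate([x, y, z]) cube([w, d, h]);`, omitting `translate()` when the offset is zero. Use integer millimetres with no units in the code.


translate([196, 238, 0]) cube([1048, 230, 153]);
translate([196, 468, 153]) cube([1048, 230, 153]);
translate([196, 698, 306]) cube([1048, 230, 153]);
translate([196, 928, 459]) cube([1048, 230, 153]);
translate([196, 1158, 612]) cube([1048, 230, 153]);
translate([196, 1388, 765]) cube([1048, 230, 153]);
translate([196, 1618, 918]) cube([1048, 230, 153]);
translate([196, 1848, 1071]) cube([1048, 230, 153]);
translate([196, 2078, 1224]) cube([1048, 230, 153]);
translate([196, 2308, 1377]) cube([1048, 230, 153]);


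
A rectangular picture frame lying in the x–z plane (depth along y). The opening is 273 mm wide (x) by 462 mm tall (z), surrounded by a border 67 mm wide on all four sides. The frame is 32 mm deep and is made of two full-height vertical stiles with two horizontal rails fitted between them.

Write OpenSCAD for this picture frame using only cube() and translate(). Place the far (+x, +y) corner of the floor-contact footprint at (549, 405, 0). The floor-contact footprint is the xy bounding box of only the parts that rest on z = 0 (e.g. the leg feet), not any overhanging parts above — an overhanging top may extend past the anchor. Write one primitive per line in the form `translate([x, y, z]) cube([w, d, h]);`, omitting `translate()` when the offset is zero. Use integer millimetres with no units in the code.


translate([142, 373, 0]) cube([67, 32, 596]);
translate([482, 373, 0]) cube([67, 32, 596]);
translate([209, 373, 0]) cube([273, 32, 67]);
translate([209, 373, 529]) cube([273, 32, 67]);


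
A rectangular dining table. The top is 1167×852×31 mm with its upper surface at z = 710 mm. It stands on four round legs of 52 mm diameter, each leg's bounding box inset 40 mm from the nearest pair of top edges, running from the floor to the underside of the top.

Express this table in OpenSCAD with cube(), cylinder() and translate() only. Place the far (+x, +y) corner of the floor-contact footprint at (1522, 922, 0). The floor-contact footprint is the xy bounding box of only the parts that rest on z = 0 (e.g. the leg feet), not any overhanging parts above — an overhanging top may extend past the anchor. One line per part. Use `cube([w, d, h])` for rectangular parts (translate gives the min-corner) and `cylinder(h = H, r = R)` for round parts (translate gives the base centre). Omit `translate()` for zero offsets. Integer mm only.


// leg_h = 710 - 31 = 679
translate([395, 110, 679]) cube([1167, 852, 31]);
translate([461, 176, 0]) cylinder(h = 679, r = 26);
translate([1496, 176, 0]) cylinder(h = 679, r = 26);
translate([461, 896, 0]) cylinder(h = 679, r = 26);
translate([1496, 896, 0]) cylinder(h = 679, r = 26);


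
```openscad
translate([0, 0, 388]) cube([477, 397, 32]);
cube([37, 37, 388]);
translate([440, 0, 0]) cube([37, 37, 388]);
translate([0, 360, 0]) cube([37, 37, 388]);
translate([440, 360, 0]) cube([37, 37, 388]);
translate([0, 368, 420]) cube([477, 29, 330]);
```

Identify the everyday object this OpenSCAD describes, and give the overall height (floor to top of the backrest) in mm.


A chair. The overall height is 750 mm.

A slab on four corner posts with a tall panel at the back — a chair. The seat slab sits at z = 388 with thickness 32, and the 330 mm backrest starts at the seat top, so the overall height is 388 + 32 + 330 = 750 mm.


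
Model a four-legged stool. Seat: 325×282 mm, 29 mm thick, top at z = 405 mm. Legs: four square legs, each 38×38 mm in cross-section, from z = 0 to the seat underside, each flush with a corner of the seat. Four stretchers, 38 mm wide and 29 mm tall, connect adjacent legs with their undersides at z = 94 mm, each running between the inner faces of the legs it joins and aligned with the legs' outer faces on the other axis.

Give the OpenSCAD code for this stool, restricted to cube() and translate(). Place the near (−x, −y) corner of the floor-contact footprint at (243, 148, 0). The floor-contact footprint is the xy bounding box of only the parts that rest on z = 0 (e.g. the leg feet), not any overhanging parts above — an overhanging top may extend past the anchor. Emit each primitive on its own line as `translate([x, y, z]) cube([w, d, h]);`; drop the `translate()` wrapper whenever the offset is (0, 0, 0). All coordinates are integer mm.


translate([243, 148, 376]) cube([325, 282, 29]);
translate([243, 148, 0]) cube([38, 38, 376]);
translate([530, 148, 0]) cube([38, 38, 376]);
translate([243, 392, 0]) cube([38, 38, 376]);
translate([530, 392, 0]) cube([38, 38, 376]);
translate([281, 148, 94]) cube([249, 38, 29]);
translate([281, 392, 94]) cube([249, 38, 29]);
translate([243, 186, 94]) cube([38, 206, 29]);
translate([530, 186, 94]) cube([38, 206, 29]);


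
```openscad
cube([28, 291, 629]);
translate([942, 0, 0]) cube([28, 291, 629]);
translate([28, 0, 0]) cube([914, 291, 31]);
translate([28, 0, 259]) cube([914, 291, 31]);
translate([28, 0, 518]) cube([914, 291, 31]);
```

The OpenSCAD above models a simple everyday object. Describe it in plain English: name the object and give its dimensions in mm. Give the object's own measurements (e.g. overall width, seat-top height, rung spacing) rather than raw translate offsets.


An open bookshelf. Two side panels, each 28 mm thick, 291 mm deep and 629 mm tall, stand 970 mm apart (outside-to-outside). Between them sit 3 shelves, each 31 mm thick and 291 mm deep, spanning the full gap between the sides. The bottom shelf rests on the floor (its underside at z = 0) and the clear gap between one shelf's top and the next shelf's underside is 228 mm.


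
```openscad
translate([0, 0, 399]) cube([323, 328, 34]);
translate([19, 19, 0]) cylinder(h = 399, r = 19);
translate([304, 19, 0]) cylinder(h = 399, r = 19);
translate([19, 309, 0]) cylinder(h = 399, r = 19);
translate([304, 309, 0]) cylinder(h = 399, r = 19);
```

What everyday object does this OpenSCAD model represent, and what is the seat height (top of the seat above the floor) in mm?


A stool. The seat height is 433 mm.

A 323×328×34 slab at z = 399 on four corner cylinders — a stool. The seat top is 399 + 34 = 433 mm.


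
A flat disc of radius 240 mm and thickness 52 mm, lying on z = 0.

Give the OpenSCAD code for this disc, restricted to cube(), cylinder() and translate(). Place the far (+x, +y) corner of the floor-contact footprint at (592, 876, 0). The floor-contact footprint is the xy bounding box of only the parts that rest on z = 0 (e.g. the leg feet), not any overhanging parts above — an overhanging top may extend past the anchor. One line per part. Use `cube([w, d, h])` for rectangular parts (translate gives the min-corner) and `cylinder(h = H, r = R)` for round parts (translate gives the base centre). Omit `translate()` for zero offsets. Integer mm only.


translate([352, 636, 0]) cylinder(h = 52, r = 240);


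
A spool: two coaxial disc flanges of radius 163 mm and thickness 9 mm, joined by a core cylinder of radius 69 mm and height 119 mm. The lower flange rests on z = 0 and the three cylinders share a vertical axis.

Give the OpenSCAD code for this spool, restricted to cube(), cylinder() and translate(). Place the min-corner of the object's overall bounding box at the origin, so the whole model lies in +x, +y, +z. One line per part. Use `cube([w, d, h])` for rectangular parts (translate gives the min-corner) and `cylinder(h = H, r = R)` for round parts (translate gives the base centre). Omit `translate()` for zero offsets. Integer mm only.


translate([163, 163, 0]) cylinder(h = 9, r = 163);
translate([163, 163, 9]) cylinder(h = 119, r = 69);
translate([163, 163, 128]) cylinder(h = 9, r = 163);


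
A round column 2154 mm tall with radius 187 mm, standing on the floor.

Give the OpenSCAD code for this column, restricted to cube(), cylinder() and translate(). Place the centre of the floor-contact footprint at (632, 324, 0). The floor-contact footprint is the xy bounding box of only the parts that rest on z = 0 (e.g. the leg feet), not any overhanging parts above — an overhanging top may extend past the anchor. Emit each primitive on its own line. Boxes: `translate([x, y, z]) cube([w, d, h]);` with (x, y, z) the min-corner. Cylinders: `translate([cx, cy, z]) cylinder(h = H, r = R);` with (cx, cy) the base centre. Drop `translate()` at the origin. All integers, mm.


translate([632, 324, 0]) cylinder(h = 2154, r = 187);


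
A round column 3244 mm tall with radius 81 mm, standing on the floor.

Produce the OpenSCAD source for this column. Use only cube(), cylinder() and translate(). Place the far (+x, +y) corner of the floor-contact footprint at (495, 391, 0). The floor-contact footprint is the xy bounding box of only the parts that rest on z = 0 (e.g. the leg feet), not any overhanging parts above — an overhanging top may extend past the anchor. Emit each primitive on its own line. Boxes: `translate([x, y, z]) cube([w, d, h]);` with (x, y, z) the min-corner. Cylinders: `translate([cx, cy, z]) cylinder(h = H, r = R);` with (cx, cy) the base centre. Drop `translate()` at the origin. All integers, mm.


translate([414, 310, 0]) cylinder(h = 3244, r = 81);


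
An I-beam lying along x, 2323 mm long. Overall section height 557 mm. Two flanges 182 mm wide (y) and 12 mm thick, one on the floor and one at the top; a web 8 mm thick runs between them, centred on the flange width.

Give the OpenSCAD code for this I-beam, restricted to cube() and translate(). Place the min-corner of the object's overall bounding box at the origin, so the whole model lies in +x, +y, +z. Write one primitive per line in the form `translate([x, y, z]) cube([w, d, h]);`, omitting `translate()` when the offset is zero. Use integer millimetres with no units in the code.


cube([2323, 182, 12]);
translate([0, 87, 12]) cube([2323, 8, 533]);
translate([0, 0, 545]) cube([2323, 182, 12]);


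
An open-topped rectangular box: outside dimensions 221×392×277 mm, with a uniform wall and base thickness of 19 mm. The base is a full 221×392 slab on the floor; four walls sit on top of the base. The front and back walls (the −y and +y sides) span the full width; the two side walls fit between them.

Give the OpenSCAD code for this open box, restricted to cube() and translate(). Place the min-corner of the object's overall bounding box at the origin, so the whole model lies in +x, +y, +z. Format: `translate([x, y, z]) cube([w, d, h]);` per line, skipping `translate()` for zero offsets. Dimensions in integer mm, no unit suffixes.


cube([221, 392, 19]);
translate([0, 0, 19]) cube([221, 19, 258]);
translate([0, 373, 19]) cube([221, 19, 258]);
translate([0, 19, 19]) cube([19, 354, 258]);
translate([202, 19, 19]) cube([19, 354, 258]);


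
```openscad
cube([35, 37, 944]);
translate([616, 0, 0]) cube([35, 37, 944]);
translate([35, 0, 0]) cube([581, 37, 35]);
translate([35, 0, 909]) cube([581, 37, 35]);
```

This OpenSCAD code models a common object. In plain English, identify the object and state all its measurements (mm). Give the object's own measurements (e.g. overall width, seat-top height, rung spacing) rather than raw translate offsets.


A rectangular picture frame lying in the x–z plane (depth along y). The opening is 581 mm wide (x) by 874 mm tall (z), surrounded by a border 35 mm wide on all four sides. The frame is 37 mm deep and is made of two full-height vertical stiles with two horizontal rails fitted between them.


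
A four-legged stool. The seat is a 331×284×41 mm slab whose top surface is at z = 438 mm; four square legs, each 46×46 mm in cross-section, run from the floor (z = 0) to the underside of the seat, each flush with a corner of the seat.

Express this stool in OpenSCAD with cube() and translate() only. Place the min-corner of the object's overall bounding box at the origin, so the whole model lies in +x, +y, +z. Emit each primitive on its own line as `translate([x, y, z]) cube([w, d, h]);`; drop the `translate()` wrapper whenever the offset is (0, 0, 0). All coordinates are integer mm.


translate([0, 0, 397]) cube([331, 284, 41]);
cube([46, 46, 397]);
translate([285, 0, 0]) cube([46, 46, 397]);
translate([0, 238, 0]) cube([46, 46, 397]);
translate([285, 238, 0]) cube([46, 46, 397]);
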